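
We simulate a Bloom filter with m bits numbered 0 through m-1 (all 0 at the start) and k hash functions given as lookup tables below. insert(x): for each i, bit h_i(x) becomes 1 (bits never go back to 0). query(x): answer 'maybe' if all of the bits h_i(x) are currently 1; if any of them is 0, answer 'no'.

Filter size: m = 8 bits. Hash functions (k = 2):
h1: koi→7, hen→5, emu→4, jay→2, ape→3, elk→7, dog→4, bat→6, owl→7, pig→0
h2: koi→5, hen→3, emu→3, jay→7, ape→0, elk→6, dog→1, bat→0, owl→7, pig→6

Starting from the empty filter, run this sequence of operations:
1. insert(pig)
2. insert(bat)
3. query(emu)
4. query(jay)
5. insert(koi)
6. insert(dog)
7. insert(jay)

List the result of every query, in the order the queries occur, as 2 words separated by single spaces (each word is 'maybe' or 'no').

Answer: no no

Derivation:
Start: bits=00000000
Op 1: insert pig -> sets bits 0 6 -> bits=10000010
Op 2: insert bat -> sets bits 0 6 -> bits=10000010
Op 3: query emu -> checks bit3=0, bit4=0 (has a 0) -> no
Op 4: query jay -> checks bit2=0, bit7=0 (has a 0) -> no
Op 5: insert koi -> sets bits 5 7 -> bits=10000111
Op 6: insert dog -> sets bits 1 4 -> bits=11001111
Op 7: insert jay -> sets bits 2 7 -> bits=11101111
Query results in order: no no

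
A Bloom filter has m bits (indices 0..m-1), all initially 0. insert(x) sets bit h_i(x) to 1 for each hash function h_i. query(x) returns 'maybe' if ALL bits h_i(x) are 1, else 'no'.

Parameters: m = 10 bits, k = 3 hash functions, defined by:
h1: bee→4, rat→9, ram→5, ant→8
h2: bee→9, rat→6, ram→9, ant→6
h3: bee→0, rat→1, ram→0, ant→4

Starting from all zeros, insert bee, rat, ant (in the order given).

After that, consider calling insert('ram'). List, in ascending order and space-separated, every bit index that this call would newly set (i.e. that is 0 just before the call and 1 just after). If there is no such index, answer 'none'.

Start: bits=0000000000
After insert 'bee': sets bits 0 4 9 -> bits=1000100001
After insert 'rat': sets bits 1 6 9 -> bits=1100101001
After insert 'ant': sets bits 4 6 8 -> bits=1100101011
insert 'ram' would touch bits 0 5 9; currently bit0=1, bit5=0, bit9=1
Bits that are 0 among those (would change 0->1): 5

Answer: 5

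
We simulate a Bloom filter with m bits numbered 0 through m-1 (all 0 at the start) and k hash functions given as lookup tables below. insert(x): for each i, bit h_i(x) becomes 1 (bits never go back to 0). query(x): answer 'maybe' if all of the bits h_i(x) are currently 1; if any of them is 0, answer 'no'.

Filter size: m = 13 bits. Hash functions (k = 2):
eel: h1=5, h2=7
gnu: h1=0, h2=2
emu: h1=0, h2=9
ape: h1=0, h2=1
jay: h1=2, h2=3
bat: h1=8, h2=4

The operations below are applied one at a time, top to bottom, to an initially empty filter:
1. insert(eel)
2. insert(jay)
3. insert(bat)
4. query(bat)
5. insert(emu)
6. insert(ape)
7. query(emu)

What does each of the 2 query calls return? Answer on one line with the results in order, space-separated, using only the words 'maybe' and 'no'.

Start: bits=0000000000000
Op 1: insert eel -> sets bits 5 7 -> bits=0000010100000
Op 2: insert jay -> sets bits 2 3 -> bits=0011010100000
Op 3: insert bat -> sets bits 4 8 -> bits=0011110110000
Op 4: query bat -> checks bit4=1, bit8=1 (all 1) -> maybe
Op 5: insert emu -> sets bits 0 9 -> bits=1011110111000
Op 6: insert ape -> sets bits 0 1 -> bits=1111110111000
Op 7: query emu -> checks bit0=1, bit9=1 (all 1) -> maybe
Query results in order: maybe maybe

Answer: maybe maybe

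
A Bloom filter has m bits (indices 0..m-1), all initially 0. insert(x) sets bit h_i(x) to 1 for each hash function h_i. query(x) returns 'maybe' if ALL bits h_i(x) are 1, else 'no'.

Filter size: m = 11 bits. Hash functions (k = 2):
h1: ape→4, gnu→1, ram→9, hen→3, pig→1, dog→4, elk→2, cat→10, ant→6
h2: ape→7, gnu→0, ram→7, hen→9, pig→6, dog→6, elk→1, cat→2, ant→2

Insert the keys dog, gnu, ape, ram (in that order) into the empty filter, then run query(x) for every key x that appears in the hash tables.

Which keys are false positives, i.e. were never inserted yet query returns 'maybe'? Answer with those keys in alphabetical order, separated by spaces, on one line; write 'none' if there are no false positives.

Answer: pig

Derivation:
Start: bits=00000000000
After insert 'dog': sets bits 4 6 -> bits=00001010000
After insert 'gnu': sets bits 0 1 -> bits=11001010000
After insert 'ape': sets bits 4 7 -> bits=11001011000
After insert 'ram': sets bits 7 9 -> bits=11001011010
Not inserted: ant cat elk hen pig — query each against bits=11001011010:
query ant: checks bit2=0, bit6=1 (has a 0) -> no => not a false positive
query cat: checks bit2=0, bit10=0 (has a 0) -> no => not a false positive
query elk: checks bit1=1, bit2=0 (has a 0) -> no => not a false positive
query hen: checks bit3=0, bit9=1 (has a 0) -> no => not a false positive
query pig: checks bit1=1, bit6=1 (all 1) -> maybe => FALSE POSITIVE
False positives (alphabetical): pig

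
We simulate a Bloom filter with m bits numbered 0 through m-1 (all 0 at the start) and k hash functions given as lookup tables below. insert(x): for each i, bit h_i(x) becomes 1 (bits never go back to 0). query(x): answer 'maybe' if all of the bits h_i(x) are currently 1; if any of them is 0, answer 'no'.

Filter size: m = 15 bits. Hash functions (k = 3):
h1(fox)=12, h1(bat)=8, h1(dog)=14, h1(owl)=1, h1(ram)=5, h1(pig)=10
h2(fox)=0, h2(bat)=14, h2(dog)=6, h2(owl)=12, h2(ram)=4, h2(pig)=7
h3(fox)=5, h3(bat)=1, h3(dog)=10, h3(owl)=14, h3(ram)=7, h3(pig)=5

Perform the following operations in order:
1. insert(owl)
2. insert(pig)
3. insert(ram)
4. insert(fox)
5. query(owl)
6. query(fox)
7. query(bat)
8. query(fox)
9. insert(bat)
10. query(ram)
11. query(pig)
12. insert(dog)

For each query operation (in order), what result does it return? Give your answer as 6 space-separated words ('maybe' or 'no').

Start: bits=000000000000000
Op 1: insert owl -> sets bits 1 12 14 -> bits=010000000000101
Op 2: insert pig -> sets bits 5 7 10 -> bits=010001010010101
Op 3: insert ram -> sets bits 4 5 7 -> bits=010011010010101
Op 4: insert fox -> sets bits 0 5 12 -> bits=110011010010101
Op 5: query owl -> checks bit1=1, bit12=1, bit14=1 (all 1) -> maybe
Op 6: query fox -> checks bit0=1, bit5=1, bit12=1 (all 1) -> maybe
Op 7: query bat -> checks bit1=1, bit8=0, bit14=1 (has a 0) -> no
Op 8: query fox -> checks bit0=1, bit5=1, bit12=1 (all 1) -> maybe
Op 9: insert bat -> sets bits 1 8 14 -> bits=110011011010101
Op 10: query ram -> checks bit4=1, bit5=1, bit7=1 (all 1) -> maybe
Op 11: query pig -> checks bit5=1, bit7=1, bit10=1 (all 1) -> maybe
Op 12: insert dog -> sets bits 6 10 14 -> bits=110011111010101
Query results in order: maybe maybe no maybe maybe maybe

Answer: maybe maybe no maybe maybe maybe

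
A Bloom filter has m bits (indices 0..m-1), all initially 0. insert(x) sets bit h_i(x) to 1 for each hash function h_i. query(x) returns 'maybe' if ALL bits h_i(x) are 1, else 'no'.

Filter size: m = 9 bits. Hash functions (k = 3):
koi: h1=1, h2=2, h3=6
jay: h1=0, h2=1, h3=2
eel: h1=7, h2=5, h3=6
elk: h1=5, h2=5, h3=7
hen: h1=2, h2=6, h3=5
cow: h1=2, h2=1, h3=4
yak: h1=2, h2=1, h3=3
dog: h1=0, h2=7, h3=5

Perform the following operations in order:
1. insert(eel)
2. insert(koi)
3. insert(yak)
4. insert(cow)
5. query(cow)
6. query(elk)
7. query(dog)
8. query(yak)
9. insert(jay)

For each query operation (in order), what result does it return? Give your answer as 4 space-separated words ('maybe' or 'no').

Answer: maybe maybe no maybe

Derivation:
Start: bits=000000000
Op 1: insert eel -> sets bits 5 6 7 -> bits=000001110
Op 2: insert koi -> sets bits 1 2 6 -> bits=011001110
Op 3: insert yak -> sets bits 1 2 3 -> bits=011101110
Op 4: insert cow -> sets bits 1 2 4 -> bits=011111110
Op 5: query cow -> checks bit1=1, bit2=1, bit4=1 (all 1) -> maybe
Op 6: query elk -> checks bit5=1, bit7=1 (all 1) -> maybe
Op 7: query dog -> checks bit0=0, bit5=1, bit7=1 (has a 0) -> no
Op 8: query yak -> checks bit1=1, bit2=1, bit3=1 (all 1) -> maybe
Op 9: insert jay -> sets bits 0 1 2 -> bits=111111110
Query results in order: maybe maybe no maybe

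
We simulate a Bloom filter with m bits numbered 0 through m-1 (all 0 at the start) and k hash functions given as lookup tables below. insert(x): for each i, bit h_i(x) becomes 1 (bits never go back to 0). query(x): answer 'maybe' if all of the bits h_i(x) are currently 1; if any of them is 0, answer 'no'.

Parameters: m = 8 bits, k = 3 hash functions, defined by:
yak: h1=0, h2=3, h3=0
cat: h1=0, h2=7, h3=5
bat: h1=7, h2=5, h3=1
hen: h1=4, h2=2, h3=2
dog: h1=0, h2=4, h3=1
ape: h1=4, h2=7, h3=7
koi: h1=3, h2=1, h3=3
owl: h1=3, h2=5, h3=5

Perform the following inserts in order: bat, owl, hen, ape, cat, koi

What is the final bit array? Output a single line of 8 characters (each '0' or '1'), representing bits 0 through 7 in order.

Start: bits=00000000
After insert 'bat': sets bits 1 5 7 -> bits=01000101
After insert 'owl': sets bits 3 5 -> bits=01010101
After insert 'hen': sets bits 2 4 -> bits=01111101
After insert 'ape': sets bits 4 7 -> bits=01111101
After insert 'cat': sets bits 0 5 7 -> bits=11111101
After insert 'koi': sets bits 1 3 -> bits=11111101

Answer: 11111101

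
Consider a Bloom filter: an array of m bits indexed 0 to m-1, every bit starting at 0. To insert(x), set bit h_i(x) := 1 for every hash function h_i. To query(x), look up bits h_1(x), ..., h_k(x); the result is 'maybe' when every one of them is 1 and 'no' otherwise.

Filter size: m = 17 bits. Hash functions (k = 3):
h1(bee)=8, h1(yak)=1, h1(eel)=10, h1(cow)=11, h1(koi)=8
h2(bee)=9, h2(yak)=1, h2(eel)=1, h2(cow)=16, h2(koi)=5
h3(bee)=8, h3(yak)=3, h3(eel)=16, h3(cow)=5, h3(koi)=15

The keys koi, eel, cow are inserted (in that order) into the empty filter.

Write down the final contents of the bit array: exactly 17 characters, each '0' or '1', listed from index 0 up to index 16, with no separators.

Answer: 01000100101100011

Derivation:
Start: bits=00000000000000000
After insert 'koi': sets bits 5 8 15 -> bits=00000100100000010
After insert 'eel': sets bits 1 10 16 -> bits=01000100101000011
After insert 'cow': sets bits 5 11 16 -> bits=01000100101100011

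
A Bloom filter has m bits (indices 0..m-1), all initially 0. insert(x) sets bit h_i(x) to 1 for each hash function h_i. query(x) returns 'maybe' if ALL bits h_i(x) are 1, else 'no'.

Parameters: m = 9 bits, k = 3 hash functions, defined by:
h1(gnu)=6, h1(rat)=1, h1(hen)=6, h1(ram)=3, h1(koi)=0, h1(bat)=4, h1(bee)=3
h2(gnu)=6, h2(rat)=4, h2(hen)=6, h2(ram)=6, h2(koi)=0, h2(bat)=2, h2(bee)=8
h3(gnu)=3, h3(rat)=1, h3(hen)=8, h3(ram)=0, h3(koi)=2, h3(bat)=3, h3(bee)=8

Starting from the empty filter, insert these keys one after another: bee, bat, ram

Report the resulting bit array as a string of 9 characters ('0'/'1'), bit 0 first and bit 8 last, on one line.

Answer: 101110101

Derivation:
Start: bits=000000000
After insert 'bee': sets bits 3 8 -> bits=000100001
After insert 'bat': sets bits 2 3 4 -> bits=001110001
After insert 'ram': sets bits 0 3 6 -> bits=101110101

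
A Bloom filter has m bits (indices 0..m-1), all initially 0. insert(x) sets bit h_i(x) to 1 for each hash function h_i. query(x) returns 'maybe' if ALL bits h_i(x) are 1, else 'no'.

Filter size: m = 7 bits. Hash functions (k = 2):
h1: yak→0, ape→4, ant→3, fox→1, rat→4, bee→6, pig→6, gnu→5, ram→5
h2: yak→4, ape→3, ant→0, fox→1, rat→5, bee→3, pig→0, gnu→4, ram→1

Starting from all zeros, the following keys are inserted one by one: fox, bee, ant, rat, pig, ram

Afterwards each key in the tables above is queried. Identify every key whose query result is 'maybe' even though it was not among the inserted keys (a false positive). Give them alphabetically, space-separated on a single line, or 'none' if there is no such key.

Answer: ape gnu yak

Derivation:
Start: bits=0000000
After insert 'fox': sets bits 1 -> bits=0100000
After insert 'bee': sets bits 3 6 -> bits=0101001
After insert 'ant': sets bits 0 3 -> bits=1101001
After insert 'rat': sets bits 4 5 -> bits=1101111
After insert 'pig': sets bits 0 6 -> bits=1101111
After insert 'ram': sets bits 1 5 -> bits=1101111
Not inserted: ape gnu yak — query each against bits=1101111:
query ape: checks bit3=1, bit4=1 (all 1) -> maybe => FALSE POSITIVE
query gnu: checks bit4=1, bit5=1 (all 1) -> maybe => FALSE POSITIVE
query yak: checks bit0=1, bit4=1 (all 1) -> maybe => FALSE POSITIVE
False positives (alphabetical): ape gnu yak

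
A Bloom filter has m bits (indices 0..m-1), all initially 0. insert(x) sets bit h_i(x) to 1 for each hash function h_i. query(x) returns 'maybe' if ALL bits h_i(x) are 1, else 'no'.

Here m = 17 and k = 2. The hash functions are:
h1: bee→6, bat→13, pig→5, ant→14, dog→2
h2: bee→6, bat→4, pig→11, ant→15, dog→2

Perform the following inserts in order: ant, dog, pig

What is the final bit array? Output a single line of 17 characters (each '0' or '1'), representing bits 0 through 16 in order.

Answer: 00100100000100110

Derivation:
Start: bits=00000000000000000
After insert 'ant': sets bits 14 15 -> bits=00000000000000110
After insert 'dog': sets bits 2 -> bits=00100000000000110
After insert 'pig': sets bits 5 11 -> bits=00100100000100110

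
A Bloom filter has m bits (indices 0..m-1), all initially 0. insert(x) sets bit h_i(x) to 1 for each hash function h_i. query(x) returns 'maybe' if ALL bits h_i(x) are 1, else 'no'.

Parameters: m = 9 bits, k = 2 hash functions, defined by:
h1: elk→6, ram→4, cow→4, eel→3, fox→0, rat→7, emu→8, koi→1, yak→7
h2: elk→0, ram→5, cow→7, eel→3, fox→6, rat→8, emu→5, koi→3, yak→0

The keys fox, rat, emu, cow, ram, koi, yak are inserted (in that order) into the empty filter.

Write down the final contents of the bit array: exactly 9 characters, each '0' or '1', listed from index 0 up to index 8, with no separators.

Start: bits=000000000
After insert 'fox': sets bits 0 6 -> bits=100000100
After insert 'rat': sets bits 7 8 -> bits=100000111
After insert 'emu': sets bits 5 8 -> bits=100001111
After insert 'cow': sets bits 4 7 -> bits=100011111
After insert 'ram': sets bits 4 5 -> bits=100011111
After insert 'koi': sets bits 1 3 -> bits=110111111
After insert 'yak': sets bits 0 7 -> bits=110111111

Answer: 110111111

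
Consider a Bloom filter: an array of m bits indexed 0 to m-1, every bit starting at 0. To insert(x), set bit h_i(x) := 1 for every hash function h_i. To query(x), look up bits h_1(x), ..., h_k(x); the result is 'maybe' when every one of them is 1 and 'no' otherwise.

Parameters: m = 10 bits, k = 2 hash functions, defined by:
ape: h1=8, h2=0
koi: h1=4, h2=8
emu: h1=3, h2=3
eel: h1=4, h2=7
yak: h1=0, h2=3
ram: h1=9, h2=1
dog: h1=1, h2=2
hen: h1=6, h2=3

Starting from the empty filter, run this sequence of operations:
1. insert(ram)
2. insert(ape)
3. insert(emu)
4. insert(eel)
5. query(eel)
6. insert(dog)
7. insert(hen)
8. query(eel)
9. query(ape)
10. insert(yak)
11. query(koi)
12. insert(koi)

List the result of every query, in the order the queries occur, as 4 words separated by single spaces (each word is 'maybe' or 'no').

Answer: maybe maybe maybe maybe

Derivation:
Start: bits=0000000000
Op 1: insert ram -> sets bits 1 9 -> bits=0100000001
Op 2: insert ape -> sets bits 0 8 -> bits=1100000011
Op 3: insert emu -> sets bits 3 -> bits=1101000011
Op 4: insert eel -> sets bits 4 7 -> bits=1101100111
Op 5: query eel -> checks bit4=1, bit7=1 (all 1) -> maybe
Op 6: insert dog -> sets bits 1 2 -> bits=1111100111
Op 7: insert hen -> sets bits 3 6 -> bits=1111101111
Op 8: query eel -> checks bit4=1, bit7=1 (all 1) -> maybe
Op 9: query ape -> checks bit0=1, bit8=1 (all 1) -> maybe
Op 10: insert yak -> sets bits 0 3 -> bits=1111101111
Op 11: query koi -> checks bit4=1, bit8=1 (all 1) -> maybe
Op 12: insert koi -> sets bits 4 8 -> bits=1111101111
Query results in order: maybe maybe maybe maybe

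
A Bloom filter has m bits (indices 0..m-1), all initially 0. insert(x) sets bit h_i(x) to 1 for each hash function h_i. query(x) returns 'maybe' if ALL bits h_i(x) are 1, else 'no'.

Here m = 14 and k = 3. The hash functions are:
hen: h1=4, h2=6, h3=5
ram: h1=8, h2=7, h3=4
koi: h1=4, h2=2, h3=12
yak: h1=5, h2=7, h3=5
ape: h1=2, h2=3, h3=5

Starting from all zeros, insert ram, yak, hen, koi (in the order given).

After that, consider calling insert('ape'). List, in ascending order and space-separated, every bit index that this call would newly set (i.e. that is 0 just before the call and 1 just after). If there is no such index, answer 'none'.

Answer: 3

Derivation:
Start: bits=00000000000000
After insert 'ram': sets bits 4 7 8 -> bits=00001001100000
After insert 'yak': sets bits 5 7 -> bits=00001101100000
After insert 'hen': sets bits 4 5 6 -> bits=00001111100000
After insert 'koi': sets bits 2 4 12 -> bits=00101111100010
insert 'ape' would touch bits 2 3 5; currently bit2=1, bit3=0, bit5=1
Bits that are 0 among those (would change 0->1): 3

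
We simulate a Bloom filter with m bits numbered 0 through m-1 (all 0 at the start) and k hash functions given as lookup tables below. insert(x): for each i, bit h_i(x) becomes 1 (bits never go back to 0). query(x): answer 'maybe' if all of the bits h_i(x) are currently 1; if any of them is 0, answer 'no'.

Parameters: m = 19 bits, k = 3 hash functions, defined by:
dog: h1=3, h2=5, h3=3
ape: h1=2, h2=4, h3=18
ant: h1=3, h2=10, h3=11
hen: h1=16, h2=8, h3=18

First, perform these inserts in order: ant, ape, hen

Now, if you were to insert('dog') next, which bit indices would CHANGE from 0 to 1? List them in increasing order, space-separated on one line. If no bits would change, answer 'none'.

Answer: 5

Derivation:
Start: bits=0000000000000000000
After insert 'ant': sets bits 3 10 11 -> bits=0001000000110000000
After insert 'ape': sets bits 2 4 18 -> bits=0011100000110000001
After insert 'hen': sets bits 8 16 18 -> bits=0011100010110000101
insert 'dog' would touch bits 3 5; currently bit3=1, bit5=0
Bits that are 0 among those (would change 0->1): 5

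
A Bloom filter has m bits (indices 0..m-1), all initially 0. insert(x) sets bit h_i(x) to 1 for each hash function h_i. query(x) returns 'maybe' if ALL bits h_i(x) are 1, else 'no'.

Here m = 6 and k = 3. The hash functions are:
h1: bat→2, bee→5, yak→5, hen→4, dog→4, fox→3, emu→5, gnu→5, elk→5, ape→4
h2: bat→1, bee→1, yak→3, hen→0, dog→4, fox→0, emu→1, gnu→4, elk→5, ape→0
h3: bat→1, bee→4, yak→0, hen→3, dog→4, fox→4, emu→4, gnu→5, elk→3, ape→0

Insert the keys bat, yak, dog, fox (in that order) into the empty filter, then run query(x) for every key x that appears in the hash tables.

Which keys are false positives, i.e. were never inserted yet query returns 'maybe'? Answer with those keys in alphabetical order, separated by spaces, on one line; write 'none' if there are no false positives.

Start: bits=000000
After insert 'bat': sets bits 1 2 -> bits=011000
After insert 'yak': sets bits 0 3 5 -> bits=111101
After insert 'dog': sets bits 4 -> bits=111111
After insert 'fox': sets bits 0 3 4 -> bits=111111
Not inserted: ape bee elk emu gnu hen — query each against bits=111111:
query ape: checks bit0=1, bit4=1 (all 1) -> maybe => FALSE POSITIVE
query bee: checks bit1=1, bit4=1, bit5=1 (all 1) -> maybe => FALSE POSITIVE
query elk: checks bit3=1, bit5=1 (all 1) -> maybe => FALSE POSITIVE
query emu: checks bit1=1, bit4=1, bit5=1 (all 1) -> maybe => FALSE POSITIVE
query gnu: checks bit4=1, bit5=1 (all 1) -> maybe => FALSE POSITIVE
query hen: checks bit0=1, bit3=1, bit4=1 (all 1) -> maybe => FALSE POSITIVE
False positives (alphabetical): ape bee elk emu gnu hen

Answer: ape bee elk emu gnu hen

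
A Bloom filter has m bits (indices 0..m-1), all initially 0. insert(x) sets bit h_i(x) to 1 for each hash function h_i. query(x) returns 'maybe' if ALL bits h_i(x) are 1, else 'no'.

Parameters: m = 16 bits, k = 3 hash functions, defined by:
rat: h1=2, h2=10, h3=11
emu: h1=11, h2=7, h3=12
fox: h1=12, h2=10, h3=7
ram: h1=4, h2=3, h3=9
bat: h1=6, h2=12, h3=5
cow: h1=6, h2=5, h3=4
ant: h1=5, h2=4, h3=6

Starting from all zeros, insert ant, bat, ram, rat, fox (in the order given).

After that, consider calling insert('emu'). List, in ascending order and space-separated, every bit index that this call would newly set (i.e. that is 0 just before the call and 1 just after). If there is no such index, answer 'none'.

Start: bits=0000000000000000
After insert 'ant': sets bits 4 5 6 -> bits=0000111000000000
After insert 'bat': sets bits 5 6 12 -> bits=0000111000001000
After insert 'ram': sets bits 3 4 9 -> bits=0001111001001000
After insert 'rat': sets bits 2 10 11 -> bits=0011111001111000
After insert 'fox': sets bits 7 10 12 -> bits=0011111101111000
insert 'emu' would touch bits 7 11 12; currently bit7=1, bit11=1, bit12=1
Bits that are 0 among those (would change 0->1): none

Answer: none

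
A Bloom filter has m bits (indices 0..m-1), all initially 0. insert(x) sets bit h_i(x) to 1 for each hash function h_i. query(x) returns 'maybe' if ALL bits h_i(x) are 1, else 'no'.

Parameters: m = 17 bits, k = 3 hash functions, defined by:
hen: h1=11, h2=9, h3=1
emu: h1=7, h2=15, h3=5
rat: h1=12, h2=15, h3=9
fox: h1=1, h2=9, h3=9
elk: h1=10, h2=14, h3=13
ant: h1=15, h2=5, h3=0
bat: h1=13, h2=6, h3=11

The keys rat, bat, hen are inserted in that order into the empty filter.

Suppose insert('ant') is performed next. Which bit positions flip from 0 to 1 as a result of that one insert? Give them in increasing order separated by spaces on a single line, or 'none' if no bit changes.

Start: bits=00000000000000000
After insert 'rat': sets bits 9 12 15 -> bits=00000000010010010
After insert 'bat': sets bits 6 11 13 -> bits=00000010010111010
After insert 'hen': sets bits 1 9 11 -> bits=01000010010111010
insert 'ant' would touch bits 0 5 15; currently bit0=0, bit5=0, bit15=1
Bits that are 0 among those (would change 0->1): 0 5

Answer: 0 5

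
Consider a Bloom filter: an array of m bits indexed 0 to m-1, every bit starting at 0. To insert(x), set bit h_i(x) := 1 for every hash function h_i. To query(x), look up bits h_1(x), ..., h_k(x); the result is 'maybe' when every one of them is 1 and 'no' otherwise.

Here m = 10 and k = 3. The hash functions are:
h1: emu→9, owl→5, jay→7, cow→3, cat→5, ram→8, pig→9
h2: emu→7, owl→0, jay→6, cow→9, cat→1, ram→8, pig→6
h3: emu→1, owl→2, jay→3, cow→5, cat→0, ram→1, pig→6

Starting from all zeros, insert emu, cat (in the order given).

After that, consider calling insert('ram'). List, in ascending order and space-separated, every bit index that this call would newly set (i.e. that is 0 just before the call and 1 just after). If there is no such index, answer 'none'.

Start: bits=0000000000
After insert 'emu': sets bits 1 7 9 -> bits=0100000101
After insert 'cat': sets bits 0 1 5 -> bits=1100010101
insert 'ram' would touch bits 1 8; currently bit1=1, bit8=0
Bits that are 0 among those (would change 0->1): 8

Answer: 8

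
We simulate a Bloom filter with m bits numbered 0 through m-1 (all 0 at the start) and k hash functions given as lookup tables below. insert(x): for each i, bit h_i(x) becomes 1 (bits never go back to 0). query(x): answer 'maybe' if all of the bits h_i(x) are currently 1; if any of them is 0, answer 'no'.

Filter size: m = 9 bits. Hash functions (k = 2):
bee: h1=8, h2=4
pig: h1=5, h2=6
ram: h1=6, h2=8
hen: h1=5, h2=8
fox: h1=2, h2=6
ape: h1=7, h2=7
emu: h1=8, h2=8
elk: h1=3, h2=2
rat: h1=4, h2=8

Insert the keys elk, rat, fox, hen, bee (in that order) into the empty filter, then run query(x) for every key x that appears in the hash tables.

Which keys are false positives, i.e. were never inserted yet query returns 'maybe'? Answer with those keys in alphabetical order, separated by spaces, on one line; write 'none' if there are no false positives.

Answer: emu pig ram

Derivation:
Start: bits=000000000
After insert 'elk': sets bits 2 3 -> bits=001100000
After insert 'rat': sets bits 4 8 -> bits=001110001
After insert 'fox': sets bits 2 6 -> bits=001110101
After insert 'hen': sets bits 5 8 -> bits=001111101
After insert 'bee': sets bits 4 8 -> bits=001111101
Not inserted: ape emu pig ram — query each against bits=001111101:
query ape: checks bit7=0 (has a 0) -> no => not a false positive
query emu: checks bit8=1 (all 1) -> maybe => FALSE POSITIVE
query pig: checks bit5=1, bit6=1 (all 1) -> maybe => FALSE POSITIVE
query ram: checks bit6=1, bit8=1 (all 1) -> maybe => FALSE POSITIVE
False positives (alphabetical): emu pig ram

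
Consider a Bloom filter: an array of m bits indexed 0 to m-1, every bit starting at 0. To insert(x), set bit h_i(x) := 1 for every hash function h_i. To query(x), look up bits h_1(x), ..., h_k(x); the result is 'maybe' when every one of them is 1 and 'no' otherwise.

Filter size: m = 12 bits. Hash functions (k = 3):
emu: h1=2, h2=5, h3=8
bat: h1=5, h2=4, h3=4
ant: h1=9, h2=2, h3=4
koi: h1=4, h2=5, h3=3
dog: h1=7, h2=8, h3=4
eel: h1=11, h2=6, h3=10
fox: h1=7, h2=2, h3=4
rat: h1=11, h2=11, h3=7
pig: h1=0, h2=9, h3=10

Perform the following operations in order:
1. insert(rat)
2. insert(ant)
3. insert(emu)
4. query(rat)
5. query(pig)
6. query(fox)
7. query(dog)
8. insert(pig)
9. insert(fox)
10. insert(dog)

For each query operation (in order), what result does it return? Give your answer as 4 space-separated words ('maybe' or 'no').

Start: bits=000000000000
Op 1: insert rat -> sets bits 7 11 -> bits=000000010001
Op 2: insert ant -> sets bits 2 4 9 -> bits=001010010101
Op 3: insert emu -> sets bits 2 5 8 -> bits=001011011101
Op 4: query rat -> checks bit7=1, bit11=1 (all 1) -> maybe
Op 5: query pig -> checks bit0=0, bit9=1, bit10=0 (has a 0) -> no
Op 6: query fox -> checks bit2=1, bit4=1, bit7=1 (all 1) -> maybe
Op 7: query dog -> checks bit4=1, bit7=1, bit8=1 (all 1) -> maybe
Op 8: insert pig -> sets bits 0 9 10 -> bits=101011011111
Op 9: insert fox -> sets bits 2 4 7 -> bits=101011011111
Op 10: insert dog -> sets bits 4 7 8 -> bits=101011011111
Query results in order: maybe no maybe maybe

Answer: maybe no maybe maybe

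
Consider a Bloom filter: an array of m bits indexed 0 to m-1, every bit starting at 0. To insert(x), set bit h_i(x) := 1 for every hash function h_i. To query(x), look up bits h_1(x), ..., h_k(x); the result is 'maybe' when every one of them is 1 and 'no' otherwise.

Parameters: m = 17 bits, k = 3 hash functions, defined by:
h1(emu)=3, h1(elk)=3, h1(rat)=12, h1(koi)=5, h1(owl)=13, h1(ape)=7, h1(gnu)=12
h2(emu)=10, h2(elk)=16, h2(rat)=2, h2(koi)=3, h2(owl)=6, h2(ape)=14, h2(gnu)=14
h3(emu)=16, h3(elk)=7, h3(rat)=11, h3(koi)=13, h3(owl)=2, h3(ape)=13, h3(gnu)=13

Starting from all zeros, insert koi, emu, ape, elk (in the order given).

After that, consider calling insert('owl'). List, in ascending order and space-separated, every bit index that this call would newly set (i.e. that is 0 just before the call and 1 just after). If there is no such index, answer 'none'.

Start: bits=00000000000000000
After insert 'koi': sets bits 3 5 13 -> bits=00010100000001000
After insert 'emu': sets bits 3 10 16 -> bits=00010100001001001
After insert 'ape': sets bits 7 13 14 -> bits=00010101001001101
After insert 'elk': sets bits 3 7 16 -> bits=00010101001001101
insert 'owl' would touch bits 2 6 13; currently bit2=0, bit6=0, bit13=1
Bits that are 0 among those (would change 0->1): 2 6

Answer: 2 6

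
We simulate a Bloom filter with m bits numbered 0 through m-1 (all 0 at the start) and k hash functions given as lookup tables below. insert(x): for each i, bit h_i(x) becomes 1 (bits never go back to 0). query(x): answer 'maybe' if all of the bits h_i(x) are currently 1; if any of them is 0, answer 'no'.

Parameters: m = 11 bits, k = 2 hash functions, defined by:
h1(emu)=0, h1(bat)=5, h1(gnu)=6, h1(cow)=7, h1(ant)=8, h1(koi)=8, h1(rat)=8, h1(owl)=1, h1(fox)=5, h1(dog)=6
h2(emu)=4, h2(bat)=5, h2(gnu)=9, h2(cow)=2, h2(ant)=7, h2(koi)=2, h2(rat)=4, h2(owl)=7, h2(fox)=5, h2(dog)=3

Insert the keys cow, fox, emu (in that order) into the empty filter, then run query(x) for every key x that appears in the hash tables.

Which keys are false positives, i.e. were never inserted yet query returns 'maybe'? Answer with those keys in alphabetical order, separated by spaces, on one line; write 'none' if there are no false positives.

Answer: bat

Derivation:
Start: bits=00000000000
After insert 'cow': sets bits 2 7 -> bits=00100001000
After insert 'fox': sets bits 5 -> bits=00100101000
After insert 'emu': sets bits 0 4 -> bits=10101101000
Not inserted: ant bat dog gnu koi owl rat — query each against bits=10101101000:
query ant: checks bit7=1, bit8=0 (has a 0) -> no => not a false positive
query bat: checks bit5=1 (all 1) -> maybe => FALSE POSITIVE
query dog: checks bit3=0, bit6=0 (has a 0) -> no => not a false positive
query gnu: checks bit6=0, bit9=0 (has a 0) -> no => not a false positive
query koi: checks bit2=1, bit8=0 (has a 0) -> no => not a false positive
query owl: checks bit1=0, bit7=1 (has a 0) -> no => not a false positive
query rat: checks bit4=1, bit8=0 (has a 0) -> no => not a false positive
False positives (alphabetical): bat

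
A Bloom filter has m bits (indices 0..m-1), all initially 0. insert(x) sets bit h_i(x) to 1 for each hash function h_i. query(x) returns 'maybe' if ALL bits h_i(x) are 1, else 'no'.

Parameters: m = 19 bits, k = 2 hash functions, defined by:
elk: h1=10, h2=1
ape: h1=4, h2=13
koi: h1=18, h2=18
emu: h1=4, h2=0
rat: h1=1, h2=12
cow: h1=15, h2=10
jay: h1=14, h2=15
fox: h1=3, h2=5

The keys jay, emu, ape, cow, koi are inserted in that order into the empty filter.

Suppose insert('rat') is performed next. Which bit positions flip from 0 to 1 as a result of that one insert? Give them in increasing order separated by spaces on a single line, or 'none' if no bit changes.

Start: bits=0000000000000000000
After insert 'jay': sets bits 14 15 -> bits=0000000000000011000
After insert 'emu': sets bits 0 4 -> bits=1000100000000011000
After insert 'ape': sets bits 4 13 -> bits=1000100000000111000
After insert 'cow': sets bits 10 15 -> bits=1000100000100111000
After insert 'koi': sets bits 18 -> bits=1000100000100111001
insert 'rat' would touch bits 1 12; currently bit1=0, bit12=0
Bits that are 0 among those (would change 0->1): 1 12

Answer: 1 12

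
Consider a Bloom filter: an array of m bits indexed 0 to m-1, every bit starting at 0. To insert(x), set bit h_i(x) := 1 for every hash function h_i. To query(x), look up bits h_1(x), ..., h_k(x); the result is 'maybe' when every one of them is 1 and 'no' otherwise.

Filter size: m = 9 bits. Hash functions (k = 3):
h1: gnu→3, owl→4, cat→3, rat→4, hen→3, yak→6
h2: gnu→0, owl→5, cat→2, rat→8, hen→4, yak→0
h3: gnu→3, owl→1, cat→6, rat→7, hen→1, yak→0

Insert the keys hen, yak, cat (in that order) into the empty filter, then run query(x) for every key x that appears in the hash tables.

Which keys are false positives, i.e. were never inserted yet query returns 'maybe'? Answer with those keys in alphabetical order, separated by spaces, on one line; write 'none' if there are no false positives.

Answer: gnu

Derivation:
Start: bits=000000000
After insert 'hen': sets bits 1 3 4 -> bits=010110000
After insert 'yak': sets bits 0 6 -> bits=110110100
After insert 'cat': sets bits 2 3 6 -> bits=111110100
Not inserted: gnu owl rat — query each against bits=111110100:
query gnu: checks bit0=1, bit3=1 (all 1) -> maybe => FALSE POSITIVE
query owl: checks bit1=1, bit4=1, bit5=0 (has a 0) -> no => not a false positive
query rat: checks bit4=1, bit7=0, bit8=0 (has a 0) -> no => not a false positive
False positives (alphabetical): gnu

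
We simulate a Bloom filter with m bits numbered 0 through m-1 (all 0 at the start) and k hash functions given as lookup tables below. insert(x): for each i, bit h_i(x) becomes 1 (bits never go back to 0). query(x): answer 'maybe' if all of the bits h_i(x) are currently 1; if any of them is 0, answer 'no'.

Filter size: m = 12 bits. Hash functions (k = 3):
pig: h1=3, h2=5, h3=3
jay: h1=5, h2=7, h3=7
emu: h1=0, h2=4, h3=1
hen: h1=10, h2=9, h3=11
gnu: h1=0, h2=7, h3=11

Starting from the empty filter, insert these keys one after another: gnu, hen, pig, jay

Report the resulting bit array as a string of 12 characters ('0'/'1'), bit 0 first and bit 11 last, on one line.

Answer: 100101010111

Derivation:
Start: bits=000000000000
After insert 'gnu': sets bits 0 7 11 -> bits=100000010001
After insert 'hen': sets bits 9 10 11 -> bits=100000010111
After insert 'pig': sets bits 3 5 -> bits=100101010111
After insert 'jay': sets bits 5 7 -> bits=100101010111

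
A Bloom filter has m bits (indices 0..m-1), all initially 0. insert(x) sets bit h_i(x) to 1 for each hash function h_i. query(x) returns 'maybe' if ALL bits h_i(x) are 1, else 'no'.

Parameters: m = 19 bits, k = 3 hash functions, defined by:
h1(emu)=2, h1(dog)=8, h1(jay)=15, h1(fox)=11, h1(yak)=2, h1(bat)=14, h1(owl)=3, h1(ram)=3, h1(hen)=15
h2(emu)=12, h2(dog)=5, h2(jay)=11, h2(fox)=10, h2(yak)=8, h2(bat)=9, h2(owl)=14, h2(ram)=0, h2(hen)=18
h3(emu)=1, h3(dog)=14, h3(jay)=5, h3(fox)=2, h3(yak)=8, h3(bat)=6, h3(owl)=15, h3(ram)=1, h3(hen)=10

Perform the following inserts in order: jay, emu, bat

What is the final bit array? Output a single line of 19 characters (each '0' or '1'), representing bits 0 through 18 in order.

Answer: 0110011001011011000

Derivation:
Start: bits=0000000000000000000
After insert 'jay': sets bits 5 11 15 -> bits=0000010000010001000
After insert 'emu': sets bits 1 2 12 -> bits=0110010000011001000
After insert 'bat': sets bits 6 9 14 -> bits=0110011001011011000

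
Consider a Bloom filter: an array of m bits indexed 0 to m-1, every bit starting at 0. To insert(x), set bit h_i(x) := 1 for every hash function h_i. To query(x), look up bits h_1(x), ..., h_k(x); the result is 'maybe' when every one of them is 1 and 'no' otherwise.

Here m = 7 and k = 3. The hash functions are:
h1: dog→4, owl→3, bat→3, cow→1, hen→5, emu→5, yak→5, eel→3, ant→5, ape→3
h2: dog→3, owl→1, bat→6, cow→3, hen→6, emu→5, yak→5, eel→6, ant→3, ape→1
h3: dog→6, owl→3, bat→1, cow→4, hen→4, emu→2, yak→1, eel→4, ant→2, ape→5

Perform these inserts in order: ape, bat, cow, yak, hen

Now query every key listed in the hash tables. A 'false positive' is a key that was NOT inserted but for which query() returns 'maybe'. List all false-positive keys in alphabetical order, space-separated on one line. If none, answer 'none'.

Start: bits=0000000
After insert 'ape': sets bits 1 3 5 -> bits=0101010
After insert 'bat': sets bits 1 3 6 -> bits=0101011
After insert 'cow': sets bits 1 3 4 -> bits=0101111
After insert 'yak': sets bits 1 5 -> bits=0101111
After insert 'hen': sets bits 4 5 6 -> bits=0101111
Not inserted: ant dog eel emu owl — query each against bits=0101111:
query ant: checks bit2=0, bit3=1, bit5=1 (has a 0) -> no => not a false positive
query dog: checks bit3=1, bit4=1, bit6=1 (all 1) -> maybe => FALSE POSITIVE
query eel: checks bit3=1, bit4=1, bit6=1 (all 1) -> maybe => FALSE POSITIVE
query emu: checks bit2=0, bit5=1 (has a 0) -> no => not a false positive
query owl: checks bit1=1, bit3=1 (all 1) -> maybe => FALSE POSITIVE
False positives (alphabetical): dog eel owl

Answer: dog eel owl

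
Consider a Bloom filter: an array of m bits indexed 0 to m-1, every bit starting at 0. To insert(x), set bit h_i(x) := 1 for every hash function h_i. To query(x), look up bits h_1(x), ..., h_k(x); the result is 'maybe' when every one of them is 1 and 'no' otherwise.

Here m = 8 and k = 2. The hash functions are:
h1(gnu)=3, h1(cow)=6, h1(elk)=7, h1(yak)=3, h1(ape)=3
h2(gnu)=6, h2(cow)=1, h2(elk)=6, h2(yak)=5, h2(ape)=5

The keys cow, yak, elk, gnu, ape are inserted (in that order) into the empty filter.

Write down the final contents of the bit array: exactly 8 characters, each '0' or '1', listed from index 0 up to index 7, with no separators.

Answer: 01010111

Derivation:
Start: bits=00000000
After insert 'cow': sets bits 1 6 -> bits=01000010
After insert 'yak': sets bits 3 5 -> bits=01010110
After insert 'elk': sets bits 6 7 -> bits=01010111
After insert 'gnu': sets bits 3 6 -> bits=01010111
After insert 'ape': sets bits 3 5 -> bits=01010111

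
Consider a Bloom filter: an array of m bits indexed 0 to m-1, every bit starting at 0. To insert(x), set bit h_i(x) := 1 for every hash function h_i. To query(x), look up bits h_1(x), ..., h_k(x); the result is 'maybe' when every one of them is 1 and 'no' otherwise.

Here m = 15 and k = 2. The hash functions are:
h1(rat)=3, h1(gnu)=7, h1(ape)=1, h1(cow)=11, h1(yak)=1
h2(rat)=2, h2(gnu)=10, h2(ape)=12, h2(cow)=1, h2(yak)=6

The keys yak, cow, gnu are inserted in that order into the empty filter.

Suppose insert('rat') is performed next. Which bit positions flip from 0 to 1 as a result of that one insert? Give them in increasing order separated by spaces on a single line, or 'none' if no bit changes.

Start: bits=000000000000000
After insert 'yak': sets bits 1 6 -> bits=010000100000000
After insert 'cow': sets bits 1 11 -> bits=010000100001000
After insert 'gnu': sets bits 7 10 -> bits=010000110011000
insert 'rat' would touch bits 2 3; currently bit2=0, bit3=0
Bits that are 0 among those (would change 0->1): 2 3

Answer: 2 3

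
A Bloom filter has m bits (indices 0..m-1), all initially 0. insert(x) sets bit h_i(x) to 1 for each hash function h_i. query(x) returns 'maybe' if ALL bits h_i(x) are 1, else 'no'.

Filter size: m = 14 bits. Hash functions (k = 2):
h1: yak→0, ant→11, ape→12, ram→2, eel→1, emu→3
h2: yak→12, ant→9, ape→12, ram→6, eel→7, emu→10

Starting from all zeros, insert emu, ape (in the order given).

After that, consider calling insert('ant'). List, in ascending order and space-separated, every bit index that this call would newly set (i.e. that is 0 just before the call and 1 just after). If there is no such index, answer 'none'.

Start: bits=00000000000000
After insert 'emu': sets bits 3 10 -> bits=00010000001000
After insert 'ape': sets bits 12 -> bits=00010000001010
insert 'ant' would touch bits 9 11; currently bit9=0, bit11=0
Bits that are 0 among those (would change 0->1): 9 11

Answer: 9 11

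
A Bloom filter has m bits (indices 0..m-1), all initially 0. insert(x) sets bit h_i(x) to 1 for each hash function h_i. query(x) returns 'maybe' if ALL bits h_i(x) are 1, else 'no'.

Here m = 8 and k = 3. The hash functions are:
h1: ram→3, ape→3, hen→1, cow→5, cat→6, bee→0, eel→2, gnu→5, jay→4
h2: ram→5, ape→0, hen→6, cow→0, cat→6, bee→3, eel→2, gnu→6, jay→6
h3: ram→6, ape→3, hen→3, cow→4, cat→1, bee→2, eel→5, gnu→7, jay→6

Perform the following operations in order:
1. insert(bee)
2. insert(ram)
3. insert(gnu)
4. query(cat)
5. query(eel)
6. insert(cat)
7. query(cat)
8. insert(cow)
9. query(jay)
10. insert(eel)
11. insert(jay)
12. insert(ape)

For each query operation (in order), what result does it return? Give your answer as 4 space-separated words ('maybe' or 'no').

Start: bits=00000000
Op 1: insert bee -> sets bits 0 2 3 -> bits=10110000
Op 2: insert ram -> sets bits 3 5 6 -> bits=10110110
Op 3: insert gnu -> sets bits 5 6 7 -> bits=10110111
Op 4: query cat -> checks bit1=0, bit6=1 (has a 0) -> no
Op 5: query eel -> checks bit2=1, bit5=1 (all 1) -> maybe
Op 6: insert cat -> sets bits 1 6 -> bits=11110111
Op 7: query cat -> checks bit1=1, bit6=1 (all 1) -> maybe
Op 8: insert cow -> sets bits 0 4 5 -> bits=11111111
Op 9: query jay -> checks bit4=1, bit6=1 (all 1) -> maybe
Op 10: insert eel -> sets bits 2 5 -> bits=11111111
Op 11: insert jay -> sets bits 4 6 -> bits=11111111
Op 12: insert ape -> sets bits 0 3 -> bits=11111111
Query results in order: no maybe maybe maybe

Answer: no maybe maybe maybe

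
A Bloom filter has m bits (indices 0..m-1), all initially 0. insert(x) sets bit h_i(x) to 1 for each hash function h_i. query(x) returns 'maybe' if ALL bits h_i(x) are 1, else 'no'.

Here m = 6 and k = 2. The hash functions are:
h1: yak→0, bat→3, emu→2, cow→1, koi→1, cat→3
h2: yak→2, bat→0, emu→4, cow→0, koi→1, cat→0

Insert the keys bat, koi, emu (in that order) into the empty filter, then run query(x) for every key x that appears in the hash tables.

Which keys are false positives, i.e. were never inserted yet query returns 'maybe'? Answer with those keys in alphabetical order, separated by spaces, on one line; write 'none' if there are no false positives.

Start: bits=000000
After insert 'bat': sets bits 0 3 -> bits=100100
After insert 'koi': sets bits 1 -> bits=110100
After insert 'emu': sets bits 2 4 -> bits=111110
Not inserted: cat cow yak — query each against bits=111110:
query cat: checks bit0=1, bit3=1 (all 1) -> maybe => FALSE POSITIVE
query cow: checks bit0=1, bit1=1 (all 1) -> maybe => FALSE POSITIVE
query yak: checks bit0=1, bit2=1 (all 1) -> maybe => FALSE POSITIVE
False positives (alphabetical): cat cow yak

Answer: cat cow yak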